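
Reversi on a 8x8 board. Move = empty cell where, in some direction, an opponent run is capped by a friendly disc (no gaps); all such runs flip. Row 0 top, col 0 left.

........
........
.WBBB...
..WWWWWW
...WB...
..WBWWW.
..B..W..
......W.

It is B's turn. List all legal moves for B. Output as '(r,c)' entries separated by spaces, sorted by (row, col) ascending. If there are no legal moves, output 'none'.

Answer: (2,0) (2,6) (4,1) (4,2) (4,5) (4,6) (5,1) (5,7) (6,4) (6,6)

Derivation:
(1,0): no bracket -> illegal
(1,1): no bracket -> illegal
(1,2): no bracket -> illegal
(2,0): flips 1 -> legal
(2,5): no bracket -> illegal
(2,6): flips 1 -> legal
(2,7): no bracket -> illegal
(3,0): no bracket -> illegal
(3,1): no bracket -> illegal
(4,1): flips 1 -> legal
(4,2): flips 4 -> legal
(4,5): flips 1 -> legal
(4,6): flips 1 -> legal
(4,7): no bracket -> illegal
(5,1): flips 1 -> legal
(5,7): flips 3 -> legal
(6,1): no bracket -> illegal
(6,3): no bracket -> illegal
(6,4): flips 1 -> legal
(6,6): flips 1 -> legal
(6,7): no bracket -> illegal
(7,4): no bracket -> illegal
(7,5): no bracket -> illegal
(7,7): no bracket -> illegal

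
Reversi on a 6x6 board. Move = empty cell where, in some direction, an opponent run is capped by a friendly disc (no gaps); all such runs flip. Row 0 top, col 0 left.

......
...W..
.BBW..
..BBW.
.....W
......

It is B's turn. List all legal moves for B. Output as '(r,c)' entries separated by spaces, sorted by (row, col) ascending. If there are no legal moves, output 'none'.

(0,2): no bracket -> illegal
(0,3): flips 2 -> legal
(0,4): flips 1 -> legal
(1,2): no bracket -> illegal
(1,4): flips 1 -> legal
(2,4): flips 1 -> legal
(2,5): no bracket -> illegal
(3,5): flips 1 -> legal
(4,3): no bracket -> illegal
(4,4): no bracket -> illegal
(5,4): no bracket -> illegal
(5,5): no bracket -> illegal

Answer: (0,3) (0,4) (1,4) (2,4) (3,5)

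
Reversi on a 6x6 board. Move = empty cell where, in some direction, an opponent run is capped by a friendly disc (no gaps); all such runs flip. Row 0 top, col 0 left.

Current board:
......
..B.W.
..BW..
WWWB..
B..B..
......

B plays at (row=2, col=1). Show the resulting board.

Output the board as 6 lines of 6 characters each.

Answer: ......
..B.W.
.BBW..
WWBB..
B..B..
......

Derivation:
Place B at (2,1); scan 8 dirs for brackets.
Dir NW: first cell '.' (not opp) -> no flip
Dir N: first cell '.' (not opp) -> no flip
Dir NE: first cell 'B' (not opp) -> no flip
Dir W: first cell '.' (not opp) -> no flip
Dir E: first cell 'B' (not opp) -> no flip
Dir SW: opp run (3,0), next=edge -> no flip
Dir S: opp run (3,1), next='.' -> no flip
Dir SE: opp run (3,2) capped by B -> flip
All flips: (3,2)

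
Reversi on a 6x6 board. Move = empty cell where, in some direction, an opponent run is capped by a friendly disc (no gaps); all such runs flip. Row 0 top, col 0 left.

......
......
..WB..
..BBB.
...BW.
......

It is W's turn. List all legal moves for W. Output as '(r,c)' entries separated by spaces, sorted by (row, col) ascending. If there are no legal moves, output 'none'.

Answer: (2,4) (4,2)

Derivation:
(1,2): no bracket -> illegal
(1,3): no bracket -> illegal
(1,4): no bracket -> illegal
(2,1): no bracket -> illegal
(2,4): flips 2 -> legal
(2,5): no bracket -> illegal
(3,1): no bracket -> illegal
(3,5): no bracket -> illegal
(4,1): no bracket -> illegal
(4,2): flips 2 -> legal
(4,5): no bracket -> illegal
(5,2): no bracket -> illegal
(5,3): no bracket -> illegal
(5,4): no bracket -> illegal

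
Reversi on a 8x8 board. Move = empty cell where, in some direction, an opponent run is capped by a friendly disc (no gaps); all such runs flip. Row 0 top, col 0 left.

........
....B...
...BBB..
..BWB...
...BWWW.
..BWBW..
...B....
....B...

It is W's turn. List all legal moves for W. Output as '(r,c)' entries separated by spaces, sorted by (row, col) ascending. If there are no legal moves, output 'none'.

(0,3): no bracket -> illegal
(0,4): flips 3 -> legal
(0,5): no bracket -> illegal
(1,2): flips 2 -> legal
(1,3): flips 1 -> legal
(1,5): flips 1 -> legal
(1,6): no bracket -> illegal
(2,1): no bracket -> illegal
(2,2): no bracket -> illegal
(2,6): no bracket -> illegal
(3,1): flips 1 -> legal
(3,5): flips 1 -> legal
(3,6): no bracket -> illegal
(4,1): no bracket -> illegal
(4,2): flips 1 -> legal
(5,1): flips 1 -> legal
(6,1): no bracket -> illegal
(6,2): no bracket -> illegal
(6,4): flips 1 -> legal
(6,5): no bracket -> illegal
(7,2): flips 2 -> legal
(7,3): flips 1 -> legal
(7,5): no bracket -> illegal

Answer: (0,4) (1,2) (1,3) (1,5) (3,1) (3,5) (4,2) (5,1) (6,4) (7,2) (7,3)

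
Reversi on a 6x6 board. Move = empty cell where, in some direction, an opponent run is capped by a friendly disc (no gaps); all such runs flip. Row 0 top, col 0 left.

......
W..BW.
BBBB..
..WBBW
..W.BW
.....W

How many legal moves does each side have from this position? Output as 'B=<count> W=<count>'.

-- B to move --
(0,0): flips 1 -> legal
(0,1): no bracket -> illegal
(0,3): no bracket -> illegal
(0,4): no bracket -> illegal
(0,5): flips 1 -> legal
(1,1): no bracket -> illegal
(1,5): flips 1 -> legal
(2,4): no bracket -> illegal
(2,5): no bracket -> illegal
(3,1): flips 1 -> legal
(4,1): flips 1 -> legal
(4,3): flips 1 -> legal
(5,1): flips 1 -> legal
(5,2): flips 2 -> legal
(5,3): no bracket -> illegal
(5,4): no bracket -> illegal
B mobility = 8
-- W to move --
(0,2): no bracket -> illegal
(0,3): no bracket -> illegal
(0,4): no bracket -> illegal
(1,1): flips 3 -> legal
(1,2): flips 4 -> legal
(2,4): flips 1 -> legal
(2,5): no bracket -> illegal
(3,0): flips 1 -> legal
(3,1): no bracket -> illegal
(4,3): flips 1 -> legal
(5,3): flips 1 -> legal
(5,4): no bracket -> illegal
W mobility = 6

Answer: B=8 W=6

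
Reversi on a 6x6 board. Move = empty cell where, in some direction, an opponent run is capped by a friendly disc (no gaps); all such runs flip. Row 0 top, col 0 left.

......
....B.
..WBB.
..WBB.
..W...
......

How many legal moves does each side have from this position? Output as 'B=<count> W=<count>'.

-- B to move --
(1,1): flips 1 -> legal
(1,2): no bracket -> illegal
(1,3): no bracket -> illegal
(2,1): flips 1 -> legal
(3,1): flips 1 -> legal
(4,1): flips 1 -> legal
(4,3): no bracket -> illegal
(5,1): flips 1 -> legal
(5,2): no bracket -> illegal
(5,3): no bracket -> illegal
B mobility = 5
-- W to move --
(0,3): no bracket -> illegal
(0,4): no bracket -> illegal
(0,5): flips 2 -> legal
(1,2): no bracket -> illegal
(1,3): no bracket -> illegal
(1,5): flips 2 -> legal
(2,5): flips 2 -> legal
(3,5): flips 2 -> legal
(4,3): no bracket -> illegal
(4,4): flips 1 -> legal
(4,5): no bracket -> illegal
W mobility = 5

Answer: B=5 W=5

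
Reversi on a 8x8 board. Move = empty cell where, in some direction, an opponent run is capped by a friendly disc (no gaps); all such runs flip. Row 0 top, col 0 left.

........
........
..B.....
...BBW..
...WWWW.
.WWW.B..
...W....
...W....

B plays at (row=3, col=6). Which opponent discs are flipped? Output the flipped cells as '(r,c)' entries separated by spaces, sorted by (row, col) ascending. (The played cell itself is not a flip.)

Dir NW: first cell '.' (not opp) -> no flip
Dir N: first cell '.' (not opp) -> no flip
Dir NE: first cell '.' (not opp) -> no flip
Dir W: opp run (3,5) capped by B -> flip
Dir E: first cell '.' (not opp) -> no flip
Dir SW: opp run (4,5), next='.' -> no flip
Dir S: opp run (4,6), next='.' -> no flip
Dir SE: first cell '.' (not opp) -> no flip

Answer: (3,5)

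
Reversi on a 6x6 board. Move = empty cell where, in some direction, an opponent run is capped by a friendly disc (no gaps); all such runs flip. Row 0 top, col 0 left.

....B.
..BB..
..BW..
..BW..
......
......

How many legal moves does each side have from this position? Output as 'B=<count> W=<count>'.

-- B to move --
(1,4): flips 1 -> legal
(2,4): flips 1 -> legal
(3,4): flips 2 -> legal
(4,2): no bracket -> illegal
(4,3): flips 2 -> legal
(4,4): flips 1 -> legal
B mobility = 5
-- W to move --
(0,1): flips 1 -> legal
(0,2): no bracket -> illegal
(0,3): flips 1 -> legal
(0,5): no bracket -> illegal
(1,1): flips 1 -> legal
(1,4): no bracket -> illegal
(1,5): no bracket -> illegal
(2,1): flips 1 -> legal
(2,4): no bracket -> illegal
(3,1): flips 1 -> legal
(4,1): flips 1 -> legal
(4,2): no bracket -> illegal
(4,3): no bracket -> illegal
W mobility = 6

Answer: B=5 W=6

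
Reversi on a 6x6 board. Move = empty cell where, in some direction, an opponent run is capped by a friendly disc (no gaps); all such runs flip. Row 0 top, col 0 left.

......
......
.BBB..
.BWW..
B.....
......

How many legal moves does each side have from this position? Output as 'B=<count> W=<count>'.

-- B to move --
(2,4): no bracket -> illegal
(3,4): flips 2 -> legal
(4,1): flips 1 -> legal
(4,2): flips 1 -> legal
(4,3): flips 2 -> legal
(4,4): flips 1 -> legal
B mobility = 5
-- W to move --
(1,0): flips 1 -> legal
(1,1): flips 1 -> legal
(1,2): flips 1 -> legal
(1,3): flips 1 -> legal
(1,4): flips 1 -> legal
(2,0): no bracket -> illegal
(2,4): no bracket -> illegal
(3,0): flips 1 -> legal
(3,4): no bracket -> illegal
(4,1): no bracket -> illegal
(4,2): no bracket -> illegal
(5,0): no bracket -> illegal
(5,1): no bracket -> illegal
W mobility = 6

Answer: B=5 W=6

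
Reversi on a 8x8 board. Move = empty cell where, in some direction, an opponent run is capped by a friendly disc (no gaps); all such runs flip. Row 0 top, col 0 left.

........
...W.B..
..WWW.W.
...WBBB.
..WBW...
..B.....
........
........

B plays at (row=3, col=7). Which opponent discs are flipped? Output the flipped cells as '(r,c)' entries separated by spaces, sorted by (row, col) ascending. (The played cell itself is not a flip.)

Dir NW: opp run (2,6) capped by B -> flip
Dir N: first cell '.' (not opp) -> no flip
Dir NE: edge -> no flip
Dir W: first cell 'B' (not opp) -> no flip
Dir E: edge -> no flip
Dir SW: first cell '.' (not opp) -> no flip
Dir S: first cell '.' (not opp) -> no flip
Dir SE: edge -> no flip

Answer: (2,6)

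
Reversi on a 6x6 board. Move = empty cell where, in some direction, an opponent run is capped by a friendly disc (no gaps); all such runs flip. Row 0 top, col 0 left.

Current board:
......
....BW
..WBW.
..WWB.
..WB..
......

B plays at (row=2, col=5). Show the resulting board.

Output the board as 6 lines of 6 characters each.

Answer: ......
....BW
..WBBB
..WWB.
..WB..
......

Derivation:
Place B at (2,5); scan 8 dirs for brackets.
Dir NW: first cell 'B' (not opp) -> no flip
Dir N: opp run (1,5), next='.' -> no flip
Dir NE: edge -> no flip
Dir W: opp run (2,4) capped by B -> flip
Dir E: edge -> no flip
Dir SW: first cell 'B' (not opp) -> no flip
Dir S: first cell '.' (not opp) -> no flip
Dir SE: edge -> no flip
All flips: (2,4)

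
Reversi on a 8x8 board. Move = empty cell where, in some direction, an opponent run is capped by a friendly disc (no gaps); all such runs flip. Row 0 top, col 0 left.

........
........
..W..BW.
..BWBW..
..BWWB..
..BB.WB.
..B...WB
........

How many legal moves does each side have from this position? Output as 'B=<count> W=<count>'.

Answer: B=9 W=13

Derivation:
-- B to move --
(1,1): no bracket -> illegal
(1,2): flips 1 -> legal
(1,3): no bracket -> illegal
(1,5): no bracket -> illegal
(1,6): no bracket -> illegal
(1,7): flips 3 -> legal
(2,1): no bracket -> illegal
(2,3): flips 2 -> legal
(2,4): flips 1 -> legal
(2,7): flips 1 -> legal
(3,1): no bracket -> illegal
(3,6): flips 1 -> legal
(3,7): no bracket -> illegal
(4,6): no bracket -> illegal
(5,4): flips 3 -> legal
(5,7): no bracket -> illegal
(6,4): no bracket -> illegal
(6,5): flips 2 -> legal
(7,5): no bracket -> illegal
(7,6): flips 1 -> legal
(7,7): no bracket -> illegal
B mobility = 9
-- W to move --
(1,4): no bracket -> illegal
(1,5): flips 1 -> legal
(1,6): flips 2 -> legal
(2,1): flips 1 -> legal
(2,3): no bracket -> illegal
(2,4): flips 2 -> legal
(3,1): flips 1 -> legal
(3,6): no bracket -> illegal
(4,1): flips 1 -> legal
(4,6): flips 2 -> legal
(4,7): no bracket -> illegal
(5,1): flips 1 -> legal
(5,4): no bracket -> illegal
(5,7): flips 1 -> legal
(6,1): flips 1 -> legal
(6,3): flips 1 -> legal
(6,4): no bracket -> illegal
(6,5): no bracket -> illegal
(7,1): flips 2 -> legal
(7,2): flips 4 -> legal
(7,3): no bracket -> illegal
(7,6): no bracket -> illegal
(7,7): no bracket -> illegal
W mobility = 13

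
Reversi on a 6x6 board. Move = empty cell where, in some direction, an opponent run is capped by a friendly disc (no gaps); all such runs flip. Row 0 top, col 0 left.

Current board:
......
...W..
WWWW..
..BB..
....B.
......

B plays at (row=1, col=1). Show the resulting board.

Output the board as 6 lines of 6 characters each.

Place B at (1,1); scan 8 dirs for brackets.
Dir NW: first cell '.' (not opp) -> no flip
Dir N: first cell '.' (not opp) -> no flip
Dir NE: first cell '.' (not opp) -> no flip
Dir W: first cell '.' (not opp) -> no flip
Dir E: first cell '.' (not opp) -> no flip
Dir SW: opp run (2,0), next=edge -> no flip
Dir S: opp run (2,1), next='.' -> no flip
Dir SE: opp run (2,2) capped by B -> flip
All flips: (2,2)

Answer: ......
.B.W..
WWBW..
..BB..
....B.
......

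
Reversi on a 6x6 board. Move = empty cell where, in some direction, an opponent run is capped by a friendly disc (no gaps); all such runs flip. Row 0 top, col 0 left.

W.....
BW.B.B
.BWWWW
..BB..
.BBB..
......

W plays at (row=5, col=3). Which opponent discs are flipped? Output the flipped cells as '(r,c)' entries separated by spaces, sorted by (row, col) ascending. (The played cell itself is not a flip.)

Answer: (3,3) (4,3)

Derivation:
Dir NW: opp run (4,2), next='.' -> no flip
Dir N: opp run (4,3) (3,3) capped by W -> flip
Dir NE: first cell '.' (not opp) -> no flip
Dir W: first cell '.' (not opp) -> no flip
Dir E: first cell '.' (not opp) -> no flip
Dir SW: edge -> no flip
Dir S: edge -> no flip
Dir SE: edge -> no flip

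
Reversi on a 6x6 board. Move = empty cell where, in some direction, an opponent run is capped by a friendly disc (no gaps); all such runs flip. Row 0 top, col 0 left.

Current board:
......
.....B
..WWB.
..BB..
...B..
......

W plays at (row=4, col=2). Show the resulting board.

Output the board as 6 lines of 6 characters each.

Answer: ......
.....B
..WWB.
..WB..
..WB..
......

Derivation:
Place W at (4,2); scan 8 dirs for brackets.
Dir NW: first cell '.' (not opp) -> no flip
Dir N: opp run (3,2) capped by W -> flip
Dir NE: opp run (3,3) (2,4) (1,5), next=edge -> no flip
Dir W: first cell '.' (not opp) -> no flip
Dir E: opp run (4,3), next='.' -> no flip
Dir SW: first cell '.' (not opp) -> no flip
Dir S: first cell '.' (not opp) -> no flip
Dir SE: first cell '.' (not opp) -> no flip
All flips: (3,2)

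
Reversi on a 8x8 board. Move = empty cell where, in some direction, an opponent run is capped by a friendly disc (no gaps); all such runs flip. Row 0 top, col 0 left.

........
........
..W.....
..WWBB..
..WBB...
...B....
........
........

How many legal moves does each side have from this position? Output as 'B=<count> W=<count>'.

Answer: B=5 W=6

Derivation:
-- B to move --
(1,1): flips 2 -> legal
(1,2): no bracket -> illegal
(1,3): no bracket -> illegal
(2,1): flips 1 -> legal
(2,3): flips 1 -> legal
(2,4): no bracket -> illegal
(3,1): flips 3 -> legal
(4,1): flips 1 -> legal
(5,1): no bracket -> illegal
(5,2): no bracket -> illegal
B mobility = 5
-- W to move --
(2,3): no bracket -> illegal
(2,4): no bracket -> illegal
(2,5): no bracket -> illegal
(2,6): no bracket -> illegal
(3,6): flips 2 -> legal
(4,5): flips 2 -> legal
(4,6): no bracket -> illegal
(5,2): no bracket -> illegal
(5,4): flips 1 -> legal
(5,5): flips 1 -> legal
(6,2): no bracket -> illegal
(6,3): flips 2 -> legal
(6,4): flips 1 -> legal
W mobility = 6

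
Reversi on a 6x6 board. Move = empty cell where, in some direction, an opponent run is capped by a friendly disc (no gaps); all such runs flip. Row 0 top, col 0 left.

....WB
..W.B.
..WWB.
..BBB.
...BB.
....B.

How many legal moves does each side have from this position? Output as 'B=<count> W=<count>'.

-- B to move --
(0,1): flips 2 -> legal
(0,2): flips 2 -> legal
(0,3): flips 1 -> legal
(1,1): flips 1 -> legal
(1,3): flips 1 -> legal
(1,5): no bracket -> illegal
(2,1): flips 2 -> legal
(3,1): no bracket -> illegal
B mobility = 6
-- W to move --
(0,3): no bracket -> illegal
(1,3): no bracket -> illegal
(1,5): no bracket -> illegal
(2,1): no bracket -> illegal
(2,5): flips 1 -> legal
(3,1): no bracket -> illegal
(3,5): no bracket -> illegal
(4,1): flips 1 -> legal
(4,2): flips 1 -> legal
(4,5): flips 1 -> legal
(5,2): no bracket -> illegal
(5,3): flips 2 -> legal
(5,5): flips 2 -> legal
W mobility = 6

Answer: B=6 W=6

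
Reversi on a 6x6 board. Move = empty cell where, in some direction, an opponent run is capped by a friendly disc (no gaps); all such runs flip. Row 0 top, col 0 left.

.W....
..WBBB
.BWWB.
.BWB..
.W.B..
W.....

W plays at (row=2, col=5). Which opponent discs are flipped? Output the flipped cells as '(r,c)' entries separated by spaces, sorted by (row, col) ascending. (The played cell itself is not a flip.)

Answer: (2,4)

Derivation:
Dir NW: opp run (1,4), next='.' -> no flip
Dir N: opp run (1,5), next='.' -> no flip
Dir NE: edge -> no flip
Dir W: opp run (2,4) capped by W -> flip
Dir E: edge -> no flip
Dir SW: first cell '.' (not opp) -> no flip
Dir S: first cell '.' (not opp) -> no flip
Dir SE: edge -> no flip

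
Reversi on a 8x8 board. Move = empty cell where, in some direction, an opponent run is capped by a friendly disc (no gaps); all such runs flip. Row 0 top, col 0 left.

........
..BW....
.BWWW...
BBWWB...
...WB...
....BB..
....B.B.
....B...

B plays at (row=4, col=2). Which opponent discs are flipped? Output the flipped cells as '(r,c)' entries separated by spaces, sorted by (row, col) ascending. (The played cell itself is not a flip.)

Dir NW: first cell 'B' (not opp) -> no flip
Dir N: opp run (3,2) (2,2) capped by B -> flip
Dir NE: opp run (3,3) (2,4), next='.' -> no flip
Dir W: first cell '.' (not opp) -> no flip
Dir E: opp run (4,3) capped by B -> flip
Dir SW: first cell '.' (not opp) -> no flip
Dir S: first cell '.' (not opp) -> no flip
Dir SE: first cell '.' (not opp) -> no flip

Answer: (2,2) (3,2) (4,3)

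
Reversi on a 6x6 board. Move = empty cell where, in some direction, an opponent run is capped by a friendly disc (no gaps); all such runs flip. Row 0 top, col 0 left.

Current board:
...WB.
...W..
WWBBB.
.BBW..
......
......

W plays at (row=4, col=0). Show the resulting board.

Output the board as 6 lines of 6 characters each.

Place W at (4,0); scan 8 dirs for brackets.
Dir NW: edge -> no flip
Dir N: first cell '.' (not opp) -> no flip
Dir NE: opp run (3,1) (2,2) capped by W -> flip
Dir W: edge -> no flip
Dir E: first cell '.' (not opp) -> no flip
Dir SW: edge -> no flip
Dir S: first cell '.' (not opp) -> no flip
Dir SE: first cell '.' (not opp) -> no flip
All flips: (2,2) (3,1)

Answer: ...WB.
...W..
WWWBB.
.WBW..
W.....
......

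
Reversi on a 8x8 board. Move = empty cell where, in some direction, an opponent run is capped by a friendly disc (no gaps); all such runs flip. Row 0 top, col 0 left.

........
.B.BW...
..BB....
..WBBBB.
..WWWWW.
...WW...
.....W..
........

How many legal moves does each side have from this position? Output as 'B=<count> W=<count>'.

Answer: B=12 W=8

Derivation:
-- B to move --
(0,3): no bracket -> illegal
(0,4): no bracket -> illegal
(0,5): flips 1 -> legal
(1,5): flips 1 -> legal
(2,1): no bracket -> illegal
(2,4): no bracket -> illegal
(2,5): no bracket -> illegal
(3,1): flips 1 -> legal
(3,7): no bracket -> illegal
(4,1): flips 1 -> legal
(4,7): no bracket -> illegal
(5,1): flips 1 -> legal
(5,2): flips 3 -> legal
(5,5): flips 2 -> legal
(5,6): flips 2 -> legal
(5,7): flips 1 -> legal
(6,2): flips 2 -> legal
(6,3): flips 4 -> legal
(6,4): flips 2 -> legal
(6,6): no bracket -> illegal
(7,4): no bracket -> illegal
(7,5): no bracket -> illegal
(7,6): no bracket -> illegal
B mobility = 12
-- W to move --
(0,0): flips 3 -> legal
(0,1): no bracket -> illegal
(0,2): no bracket -> illegal
(0,3): flips 3 -> legal
(0,4): no bracket -> illegal
(1,0): no bracket -> illegal
(1,2): flips 4 -> legal
(2,0): no bracket -> illegal
(2,1): no bracket -> illegal
(2,4): flips 3 -> legal
(2,5): flips 2 -> legal
(2,6): flips 2 -> legal
(2,7): flips 1 -> legal
(3,1): no bracket -> illegal
(3,7): flips 4 -> legal
(4,7): no bracket -> illegal
W mobility = 8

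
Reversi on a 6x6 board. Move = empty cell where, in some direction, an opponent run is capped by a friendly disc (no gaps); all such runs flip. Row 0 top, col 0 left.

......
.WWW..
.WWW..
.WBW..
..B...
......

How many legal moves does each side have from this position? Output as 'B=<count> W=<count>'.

Answer: B=7 W=5

Derivation:
-- B to move --
(0,0): no bracket -> illegal
(0,1): no bracket -> illegal
(0,2): flips 2 -> legal
(0,3): no bracket -> illegal
(0,4): no bracket -> illegal
(1,0): flips 1 -> legal
(1,4): flips 1 -> legal
(2,0): flips 1 -> legal
(2,4): flips 1 -> legal
(3,0): flips 1 -> legal
(3,4): flips 1 -> legal
(4,0): no bracket -> illegal
(4,1): no bracket -> illegal
(4,3): no bracket -> illegal
(4,4): no bracket -> illegal
B mobility = 7
-- W to move --
(4,1): flips 1 -> legal
(4,3): flips 1 -> legal
(5,1): flips 1 -> legal
(5,2): flips 2 -> legal
(5,3): flips 1 -> legal
W mobility = 5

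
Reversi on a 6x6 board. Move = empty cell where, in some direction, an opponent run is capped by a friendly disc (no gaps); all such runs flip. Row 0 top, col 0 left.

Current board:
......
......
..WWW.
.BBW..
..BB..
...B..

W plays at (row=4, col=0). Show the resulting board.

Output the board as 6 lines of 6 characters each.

Place W at (4,0); scan 8 dirs for brackets.
Dir NW: edge -> no flip
Dir N: first cell '.' (not opp) -> no flip
Dir NE: opp run (3,1) capped by W -> flip
Dir W: edge -> no flip
Dir E: first cell '.' (not opp) -> no flip
Dir SW: edge -> no flip
Dir S: first cell '.' (not opp) -> no flip
Dir SE: first cell '.' (not opp) -> no flip
All flips: (3,1)

Answer: ......
......
..WWW.
.WBW..
W.BB..
...B..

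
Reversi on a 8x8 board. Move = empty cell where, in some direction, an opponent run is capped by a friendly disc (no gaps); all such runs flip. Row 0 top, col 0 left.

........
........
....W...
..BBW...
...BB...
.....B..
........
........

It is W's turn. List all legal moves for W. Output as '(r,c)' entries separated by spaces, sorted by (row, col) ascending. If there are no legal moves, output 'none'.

Answer: (3,1) (4,2) (5,2) (5,4)

Derivation:
(2,1): no bracket -> illegal
(2,2): no bracket -> illegal
(2,3): no bracket -> illegal
(3,1): flips 2 -> legal
(3,5): no bracket -> illegal
(4,1): no bracket -> illegal
(4,2): flips 1 -> legal
(4,5): no bracket -> illegal
(4,6): no bracket -> illegal
(5,2): flips 1 -> legal
(5,3): no bracket -> illegal
(5,4): flips 1 -> legal
(5,6): no bracket -> illegal
(6,4): no bracket -> illegal
(6,5): no bracket -> illegal
(6,6): no bracket -> illegal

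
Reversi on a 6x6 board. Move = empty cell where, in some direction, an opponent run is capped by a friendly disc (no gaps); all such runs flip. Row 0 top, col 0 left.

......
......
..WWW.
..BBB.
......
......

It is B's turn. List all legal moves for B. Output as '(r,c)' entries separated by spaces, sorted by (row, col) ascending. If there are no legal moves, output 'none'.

Answer: (1,1) (1,2) (1,3) (1,4) (1,5)

Derivation:
(1,1): flips 1 -> legal
(1,2): flips 2 -> legal
(1,3): flips 1 -> legal
(1,4): flips 2 -> legal
(1,5): flips 1 -> legal
(2,1): no bracket -> illegal
(2,5): no bracket -> illegal
(3,1): no bracket -> illegal
(3,5): no bracket -> illegal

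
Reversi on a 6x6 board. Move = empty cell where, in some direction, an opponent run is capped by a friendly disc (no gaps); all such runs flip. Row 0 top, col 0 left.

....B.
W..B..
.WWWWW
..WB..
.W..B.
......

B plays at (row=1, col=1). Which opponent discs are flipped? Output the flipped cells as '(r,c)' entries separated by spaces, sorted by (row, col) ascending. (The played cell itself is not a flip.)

Dir NW: first cell '.' (not opp) -> no flip
Dir N: first cell '.' (not opp) -> no flip
Dir NE: first cell '.' (not opp) -> no flip
Dir W: opp run (1,0), next=edge -> no flip
Dir E: first cell '.' (not opp) -> no flip
Dir SW: first cell '.' (not opp) -> no flip
Dir S: opp run (2,1), next='.' -> no flip
Dir SE: opp run (2,2) capped by B -> flip

Answer: (2,2)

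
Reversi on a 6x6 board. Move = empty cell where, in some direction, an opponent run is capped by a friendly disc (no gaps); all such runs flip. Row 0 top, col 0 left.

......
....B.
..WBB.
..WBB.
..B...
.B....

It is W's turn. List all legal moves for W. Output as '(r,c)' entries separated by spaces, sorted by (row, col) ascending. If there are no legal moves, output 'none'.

(0,3): no bracket -> illegal
(0,4): no bracket -> illegal
(0,5): flips 2 -> legal
(1,2): no bracket -> illegal
(1,3): no bracket -> illegal
(1,5): no bracket -> illegal
(2,5): flips 2 -> legal
(3,1): no bracket -> illegal
(3,5): flips 2 -> legal
(4,0): no bracket -> illegal
(4,1): no bracket -> illegal
(4,3): no bracket -> illegal
(4,4): flips 1 -> legal
(4,5): no bracket -> illegal
(5,0): no bracket -> illegal
(5,2): flips 1 -> legal
(5,3): no bracket -> illegal

Answer: (0,5) (2,5) (3,5) (4,4) (5,2)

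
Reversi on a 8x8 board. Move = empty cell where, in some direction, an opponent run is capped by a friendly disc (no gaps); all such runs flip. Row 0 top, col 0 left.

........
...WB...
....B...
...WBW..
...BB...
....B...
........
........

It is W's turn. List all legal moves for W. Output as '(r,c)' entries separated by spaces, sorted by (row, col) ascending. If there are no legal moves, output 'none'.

Answer: (1,5) (5,3) (5,5)

Derivation:
(0,3): no bracket -> illegal
(0,4): no bracket -> illegal
(0,5): no bracket -> illegal
(1,5): flips 2 -> legal
(2,3): no bracket -> illegal
(2,5): no bracket -> illegal
(3,2): no bracket -> illegal
(4,2): no bracket -> illegal
(4,5): no bracket -> illegal
(5,2): no bracket -> illegal
(5,3): flips 2 -> legal
(5,5): flips 1 -> legal
(6,3): no bracket -> illegal
(6,4): no bracket -> illegal
(6,5): no bracket -> illegal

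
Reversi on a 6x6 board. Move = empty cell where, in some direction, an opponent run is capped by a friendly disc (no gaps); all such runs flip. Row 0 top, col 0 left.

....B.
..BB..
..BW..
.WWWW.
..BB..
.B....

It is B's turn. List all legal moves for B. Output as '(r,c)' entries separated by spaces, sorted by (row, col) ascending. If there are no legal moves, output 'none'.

(1,4): no bracket -> illegal
(2,0): flips 1 -> legal
(2,1): flips 1 -> legal
(2,4): flips 2 -> legal
(2,5): flips 1 -> legal
(3,0): no bracket -> illegal
(3,5): no bracket -> illegal
(4,0): flips 1 -> legal
(4,1): no bracket -> illegal
(4,4): flips 1 -> legal
(4,5): flips 2 -> legal

Answer: (2,0) (2,1) (2,4) (2,5) (4,0) (4,4) (4,5)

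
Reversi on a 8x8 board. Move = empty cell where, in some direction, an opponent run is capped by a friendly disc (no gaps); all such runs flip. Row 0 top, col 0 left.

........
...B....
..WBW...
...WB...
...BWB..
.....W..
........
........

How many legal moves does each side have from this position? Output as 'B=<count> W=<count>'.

Answer: B=8 W=7

Derivation:
-- B to move --
(1,1): no bracket -> illegal
(1,2): no bracket -> illegal
(1,4): flips 1 -> legal
(1,5): no bracket -> illegal
(2,1): flips 1 -> legal
(2,5): flips 1 -> legal
(3,1): flips 1 -> legal
(3,2): flips 1 -> legal
(3,5): flips 1 -> legal
(4,2): no bracket -> illegal
(4,6): no bracket -> illegal
(5,3): no bracket -> illegal
(5,4): flips 1 -> legal
(5,6): no bracket -> illegal
(6,4): no bracket -> illegal
(6,5): flips 1 -> legal
(6,6): no bracket -> illegal
B mobility = 8
-- W to move --
(0,2): flips 1 -> legal
(0,3): flips 2 -> legal
(0,4): flips 1 -> legal
(1,2): no bracket -> illegal
(1,4): no bracket -> illegal
(2,5): no bracket -> illegal
(3,2): no bracket -> illegal
(3,5): flips 2 -> legal
(3,6): no bracket -> illegal
(4,2): flips 1 -> legal
(4,6): flips 1 -> legal
(5,2): no bracket -> illegal
(5,3): flips 1 -> legal
(5,4): no bracket -> illegal
(5,6): no bracket -> illegal
W mobility = 7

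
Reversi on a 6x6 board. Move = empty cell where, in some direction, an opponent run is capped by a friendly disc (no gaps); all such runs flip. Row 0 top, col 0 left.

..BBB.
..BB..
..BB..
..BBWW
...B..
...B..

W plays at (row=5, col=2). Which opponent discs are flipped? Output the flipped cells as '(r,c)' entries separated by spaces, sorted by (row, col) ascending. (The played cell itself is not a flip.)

Answer: (4,3)

Derivation:
Dir NW: first cell '.' (not opp) -> no flip
Dir N: first cell '.' (not opp) -> no flip
Dir NE: opp run (4,3) capped by W -> flip
Dir W: first cell '.' (not opp) -> no flip
Dir E: opp run (5,3), next='.' -> no flip
Dir SW: edge -> no flip
Dir S: edge -> no flip
Dir SE: edge -> no flip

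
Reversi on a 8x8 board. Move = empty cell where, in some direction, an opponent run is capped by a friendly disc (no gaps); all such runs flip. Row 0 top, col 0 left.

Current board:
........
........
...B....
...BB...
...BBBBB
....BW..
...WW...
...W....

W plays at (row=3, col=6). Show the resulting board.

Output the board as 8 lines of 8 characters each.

Place W at (3,6); scan 8 dirs for brackets.
Dir NW: first cell '.' (not opp) -> no flip
Dir N: first cell '.' (not opp) -> no flip
Dir NE: first cell '.' (not opp) -> no flip
Dir W: first cell '.' (not opp) -> no flip
Dir E: first cell '.' (not opp) -> no flip
Dir SW: opp run (4,5) (5,4) capped by W -> flip
Dir S: opp run (4,6), next='.' -> no flip
Dir SE: opp run (4,7), next=edge -> no flip
All flips: (4,5) (5,4)

Answer: ........
........
...B....
...BB.W.
...BBWBB
....WW..
...WW...
...W....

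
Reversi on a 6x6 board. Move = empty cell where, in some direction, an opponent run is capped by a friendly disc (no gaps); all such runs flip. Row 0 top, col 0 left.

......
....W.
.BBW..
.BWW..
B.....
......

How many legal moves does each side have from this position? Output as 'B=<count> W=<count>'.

Answer: B=5 W=5

Derivation:
-- B to move --
(0,3): no bracket -> illegal
(0,4): no bracket -> illegal
(0,5): no bracket -> illegal
(1,2): no bracket -> illegal
(1,3): no bracket -> illegal
(1,5): no bracket -> illegal
(2,4): flips 1 -> legal
(2,5): no bracket -> illegal
(3,4): flips 2 -> legal
(4,1): no bracket -> illegal
(4,2): flips 1 -> legal
(4,3): flips 1 -> legal
(4,4): flips 1 -> legal
B mobility = 5
-- W to move --
(1,0): flips 1 -> legal
(1,1): flips 1 -> legal
(1,2): flips 1 -> legal
(1,3): no bracket -> illegal
(2,0): flips 2 -> legal
(3,0): flips 1 -> legal
(4,1): no bracket -> illegal
(4,2): no bracket -> illegal
(5,0): no bracket -> illegal
(5,1): no bracket -> illegal
W mobility = 5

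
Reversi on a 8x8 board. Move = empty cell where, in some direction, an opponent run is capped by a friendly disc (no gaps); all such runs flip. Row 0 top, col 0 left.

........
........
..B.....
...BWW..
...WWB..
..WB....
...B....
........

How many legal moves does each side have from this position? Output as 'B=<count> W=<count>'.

Answer: B=8 W=10

Derivation:
-- B to move --
(2,3): flips 1 -> legal
(2,4): no bracket -> illegal
(2,5): flips 1 -> legal
(2,6): flips 2 -> legal
(3,2): no bracket -> illegal
(3,6): flips 2 -> legal
(4,1): flips 1 -> legal
(4,2): flips 2 -> legal
(4,6): no bracket -> illegal
(5,1): flips 1 -> legal
(5,4): no bracket -> illegal
(5,5): flips 1 -> legal
(6,1): no bracket -> illegal
(6,2): no bracket -> illegal
B mobility = 8
-- W to move --
(1,1): flips 2 -> legal
(1,2): no bracket -> illegal
(1,3): no bracket -> illegal
(2,1): no bracket -> illegal
(2,3): flips 1 -> legal
(2,4): no bracket -> illegal
(3,1): no bracket -> illegal
(3,2): flips 1 -> legal
(3,6): no bracket -> illegal
(4,2): no bracket -> illegal
(4,6): flips 1 -> legal
(5,4): flips 1 -> legal
(5,5): flips 1 -> legal
(5,6): flips 1 -> legal
(6,2): flips 1 -> legal
(6,4): no bracket -> illegal
(7,2): no bracket -> illegal
(7,3): flips 2 -> legal
(7,4): flips 1 -> legal
W mobility = 10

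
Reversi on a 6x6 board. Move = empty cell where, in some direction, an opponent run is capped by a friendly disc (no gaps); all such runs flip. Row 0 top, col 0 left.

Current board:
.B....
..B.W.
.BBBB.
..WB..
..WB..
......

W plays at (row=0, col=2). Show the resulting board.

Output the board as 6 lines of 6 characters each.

Place W at (0,2); scan 8 dirs for brackets.
Dir NW: edge -> no flip
Dir N: edge -> no flip
Dir NE: edge -> no flip
Dir W: opp run (0,1), next='.' -> no flip
Dir E: first cell '.' (not opp) -> no flip
Dir SW: first cell '.' (not opp) -> no flip
Dir S: opp run (1,2) (2,2) capped by W -> flip
Dir SE: first cell '.' (not opp) -> no flip
All flips: (1,2) (2,2)

Answer: .BW...
..W.W.
.BWBB.
..WB..
..WB..
......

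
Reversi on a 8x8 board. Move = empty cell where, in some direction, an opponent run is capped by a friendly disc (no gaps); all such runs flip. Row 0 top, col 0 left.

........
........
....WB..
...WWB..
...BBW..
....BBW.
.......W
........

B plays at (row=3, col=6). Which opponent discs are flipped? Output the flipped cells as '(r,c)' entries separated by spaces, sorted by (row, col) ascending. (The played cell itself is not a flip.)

Dir NW: first cell 'B' (not opp) -> no flip
Dir N: first cell '.' (not opp) -> no flip
Dir NE: first cell '.' (not opp) -> no flip
Dir W: first cell 'B' (not opp) -> no flip
Dir E: first cell '.' (not opp) -> no flip
Dir SW: opp run (4,5) capped by B -> flip
Dir S: first cell '.' (not opp) -> no flip
Dir SE: first cell '.' (not opp) -> no flip

Answer: (4,5)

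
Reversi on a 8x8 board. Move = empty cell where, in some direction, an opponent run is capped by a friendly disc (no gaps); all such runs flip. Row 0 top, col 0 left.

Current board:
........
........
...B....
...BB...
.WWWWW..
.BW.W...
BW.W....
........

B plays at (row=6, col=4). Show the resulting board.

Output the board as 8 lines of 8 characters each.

Answer: ........
........
...B....
...BB...
.WWWBW..
.BW.B...
BW.WB...
........

Derivation:
Place B at (6,4); scan 8 dirs for brackets.
Dir NW: first cell '.' (not opp) -> no flip
Dir N: opp run (5,4) (4,4) capped by B -> flip
Dir NE: first cell '.' (not opp) -> no flip
Dir W: opp run (6,3), next='.' -> no flip
Dir E: first cell '.' (not opp) -> no flip
Dir SW: first cell '.' (not opp) -> no flip
Dir S: first cell '.' (not opp) -> no flip
Dir SE: first cell '.' (not opp) -> no flip
All flips: (4,4) (5,4)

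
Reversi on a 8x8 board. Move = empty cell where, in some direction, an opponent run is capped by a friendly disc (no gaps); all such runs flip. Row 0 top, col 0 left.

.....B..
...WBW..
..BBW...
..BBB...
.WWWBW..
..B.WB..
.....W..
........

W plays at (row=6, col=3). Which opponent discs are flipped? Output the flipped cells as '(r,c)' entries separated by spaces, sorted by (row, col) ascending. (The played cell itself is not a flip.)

Answer: (5,2)

Derivation:
Dir NW: opp run (5,2) capped by W -> flip
Dir N: first cell '.' (not opp) -> no flip
Dir NE: first cell 'W' (not opp) -> no flip
Dir W: first cell '.' (not opp) -> no flip
Dir E: first cell '.' (not opp) -> no flip
Dir SW: first cell '.' (not opp) -> no flip
Dir S: first cell '.' (not opp) -> no flip
Dir SE: first cell '.' (not opp) -> no flip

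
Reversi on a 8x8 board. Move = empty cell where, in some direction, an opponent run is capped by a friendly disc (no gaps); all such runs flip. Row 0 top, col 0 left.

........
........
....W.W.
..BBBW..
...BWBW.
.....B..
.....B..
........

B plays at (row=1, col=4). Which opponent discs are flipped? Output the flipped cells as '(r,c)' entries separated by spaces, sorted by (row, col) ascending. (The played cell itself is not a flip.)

Dir NW: first cell '.' (not opp) -> no flip
Dir N: first cell '.' (not opp) -> no flip
Dir NE: first cell '.' (not opp) -> no flip
Dir W: first cell '.' (not opp) -> no flip
Dir E: first cell '.' (not opp) -> no flip
Dir SW: first cell '.' (not opp) -> no flip
Dir S: opp run (2,4) capped by B -> flip
Dir SE: first cell '.' (not opp) -> no flip

Answer: (2,4)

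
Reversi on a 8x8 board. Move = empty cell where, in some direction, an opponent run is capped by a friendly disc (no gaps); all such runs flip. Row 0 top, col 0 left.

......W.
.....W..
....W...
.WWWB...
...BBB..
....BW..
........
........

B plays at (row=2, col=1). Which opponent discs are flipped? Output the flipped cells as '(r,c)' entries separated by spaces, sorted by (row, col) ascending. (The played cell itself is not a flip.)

Answer: (3,2)

Derivation:
Dir NW: first cell '.' (not opp) -> no flip
Dir N: first cell '.' (not opp) -> no flip
Dir NE: first cell '.' (not opp) -> no flip
Dir W: first cell '.' (not opp) -> no flip
Dir E: first cell '.' (not opp) -> no flip
Dir SW: first cell '.' (not opp) -> no flip
Dir S: opp run (3,1), next='.' -> no flip
Dir SE: opp run (3,2) capped by B -> flip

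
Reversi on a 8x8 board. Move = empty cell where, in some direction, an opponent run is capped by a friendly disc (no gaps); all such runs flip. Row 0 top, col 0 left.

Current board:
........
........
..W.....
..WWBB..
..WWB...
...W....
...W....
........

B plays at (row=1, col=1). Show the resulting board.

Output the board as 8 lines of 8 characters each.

Place B at (1,1); scan 8 dirs for brackets.
Dir NW: first cell '.' (not opp) -> no flip
Dir N: first cell '.' (not opp) -> no flip
Dir NE: first cell '.' (not opp) -> no flip
Dir W: first cell '.' (not opp) -> no flip
Dir E: first cell '.' (not opp) -> no flip
Dir SW: first cell '.' (not opp) -> no flip
Dir S: first cell '.' (not opp) -> no flip
Dir SE: opp run (2,2) (3,3) capped by B -> flip
All flips: (2,2) (3,3)

Answer: ........
.B......
..B.....
..WBBB..
..WWB...
...W....
...W....
........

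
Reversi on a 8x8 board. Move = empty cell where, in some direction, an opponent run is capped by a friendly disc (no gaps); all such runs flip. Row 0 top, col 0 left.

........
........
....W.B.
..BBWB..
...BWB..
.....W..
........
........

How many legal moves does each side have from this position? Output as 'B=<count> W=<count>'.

Answer: B=7 W=9

Derivation:
-- B to move --
(1,3): flips 1 -> legal
(1,4): no bracket -> illegal
(1,5): flips 1 -> legal
(2,3): flips 1 -> legal
(2,5): flips 1 -> legal
(4,6): no bracket -> illegal
(5,3): flips 1 -> legal
(5,4): no bracket -> illegal
(5,6): no bracket -> illegal
(6,4): no bracket -> illegal
(6,5): flips 1 -> legal
(6,6): flips 2 -> legal
B mobility = 7
-- W to move --
(1,5): no bracket -> illegal
(1,6): no bracket -> illegal
(1,7): flips 2 -> legal
(2,1): no bracket -> illegal
(2,2): flips 1 -> legal
(2,3): no bracket -> illegal
(2,5): flips 2 -> legal
(2,7): no bracket -> illegal
(3,1): flips 2 -> legal
(3,6): flips 1 -> legal
(3,7): no bracket -> illegal
(4,1): no bracket -> illegal
(4,2): flips 2 -> legal
(4,6): flips 2 -> legal
(5,2): flips 1 -> legal
(5,3): no bracket -> illegal
(5,4): no bracket -> illegal
(5,6): flips 1 -> legal
W mobility = 9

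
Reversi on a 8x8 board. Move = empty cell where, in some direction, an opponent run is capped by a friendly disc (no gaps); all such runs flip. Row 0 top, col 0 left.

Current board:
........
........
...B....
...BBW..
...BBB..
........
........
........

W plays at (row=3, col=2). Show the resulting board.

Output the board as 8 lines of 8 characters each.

Place W at (3,2); scan 8 dirs for brackets.
Dir NW: first cell '.' (not opp) -> no flip
Dir N: first cell '.' (not opp) -> no flip
Dir NE: opp run (2,3), next='.' -> no flip
Dir W: first cell '.' (not opp) -> no flip
Dir E: opp run (3,3) (3,4) capped by W -> flip
Dir SW: first cell '.' (not opp) -> no flip
Dir S: first cell '.' (not opp) -> no flip
Dir SE: opp run (4,3), next='.' -> no flip
All flips: (3,3) (3,4)

Answer: ........
........
...B....
..WWWW..
...BBB..
........
........
........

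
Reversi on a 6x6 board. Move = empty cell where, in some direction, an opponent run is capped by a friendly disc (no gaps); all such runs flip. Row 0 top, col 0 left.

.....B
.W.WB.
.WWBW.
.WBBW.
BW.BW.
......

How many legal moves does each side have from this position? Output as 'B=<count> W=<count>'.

-- B to move --
(0,0): flips 2 -> legal
(0,1): no bracket -> illegal
(0,2): no bracket -> illegal
(0,3): flips 1 -> legal
(0,4): flips 3 -> legal
(1,0): flips 1 -> legal
(1,2): flips 2 -> legal
(1,5): flips 1 -> legal
(2,0): flips 2 -> legal
(2,5): flips 2 -> legal
(3,0): flips 1 -> legal
(3,5): flips 1 -> legal
(4,2): flips 1 -> legal
(4,5): flips 2 -> legal
(5,0): flips 1 -> legal
(5,1): no bracket -> illegal
(5,2): no bracket -> illegal
(5,3): no bracket -> illegal
(5,4): flips 3 -> legal
(5,5): flips 1 -> legal
B mobility = 15
-- W to move --
(0,3): no bracket -> illegal
(0,4): flips 1 -> legal
(1,2): flips 1 -> legal
(1,5): flips 1 -> legal
(2,5): no bracket -> illegal
(3,0): no bracket -> illegal
(4,2): flips 3 -> legal
(5,0): no bracket -> illegal
(5,1): no bracket -> illegal
(5,2): flips 1 -> legal
(5,3): flips 3 -> legal
(5,4): flips 2 -> legal
W mobility = 7

Answer: B=15 W=7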